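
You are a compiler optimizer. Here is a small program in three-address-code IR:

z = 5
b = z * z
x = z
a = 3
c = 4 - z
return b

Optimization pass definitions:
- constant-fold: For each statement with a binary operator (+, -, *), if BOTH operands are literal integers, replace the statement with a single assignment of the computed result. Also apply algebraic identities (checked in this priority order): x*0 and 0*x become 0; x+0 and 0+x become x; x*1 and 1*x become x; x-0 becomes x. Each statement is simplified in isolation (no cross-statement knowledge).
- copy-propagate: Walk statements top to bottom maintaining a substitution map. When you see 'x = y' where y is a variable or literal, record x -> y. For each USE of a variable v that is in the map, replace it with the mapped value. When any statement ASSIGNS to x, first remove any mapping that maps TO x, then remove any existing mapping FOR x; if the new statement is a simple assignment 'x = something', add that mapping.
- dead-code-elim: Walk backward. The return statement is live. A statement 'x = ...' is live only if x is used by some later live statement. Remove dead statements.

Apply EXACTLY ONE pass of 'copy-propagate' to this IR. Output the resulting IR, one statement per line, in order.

Answer: z = 5
b = 5 * 5
x = 5
a = 3
c = 4 - 5
return b

Derivation:
Applying copy-propagate statement-by-statement:
  [1] z = 5  (unchanged)
  [2] b = z * z  -> b = 5 * 5
  [3] x = z  -> x = 5
  [4] a = 3  (unchanged)
  [5] c = 4 - z  -> c = 4 - 5
  [6] return b  (unchanged)
Result (6 stmts):
  z = 5
  b = 5 * 5
  x = 5
  a = 3
  c = 4 - 5
  return b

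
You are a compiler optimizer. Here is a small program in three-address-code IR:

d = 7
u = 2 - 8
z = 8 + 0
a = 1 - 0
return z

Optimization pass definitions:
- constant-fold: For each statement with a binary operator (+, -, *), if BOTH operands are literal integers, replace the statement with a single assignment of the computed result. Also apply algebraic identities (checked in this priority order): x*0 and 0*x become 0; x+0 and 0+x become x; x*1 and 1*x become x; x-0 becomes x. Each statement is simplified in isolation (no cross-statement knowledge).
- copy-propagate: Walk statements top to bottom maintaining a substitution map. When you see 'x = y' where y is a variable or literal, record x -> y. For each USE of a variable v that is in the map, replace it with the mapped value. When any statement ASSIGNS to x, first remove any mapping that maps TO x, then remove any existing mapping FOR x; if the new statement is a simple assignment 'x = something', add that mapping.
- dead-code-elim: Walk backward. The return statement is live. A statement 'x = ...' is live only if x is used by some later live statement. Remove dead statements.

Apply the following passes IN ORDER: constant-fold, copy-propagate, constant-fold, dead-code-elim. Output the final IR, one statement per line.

Answer: return 8

Derivation:
Initial IR:
  d = 7
  u = 2 - 8
  z = 8 + 0
  a = 1 - 0
  return z
After constant-fold (5 stmts):
  d = 7
  u = -6
  z = 8
  a = 1
  return z
After copy-propagate (5 stmts):
  d = 7
  u = -6
  z = 8
  a = 1
  return 8
After constant-fold (5 stmts):
  d = 7
  u = -6
  z = 8
  a = 1
  return 8
After dead-code-elim (1 stmts):
  return 8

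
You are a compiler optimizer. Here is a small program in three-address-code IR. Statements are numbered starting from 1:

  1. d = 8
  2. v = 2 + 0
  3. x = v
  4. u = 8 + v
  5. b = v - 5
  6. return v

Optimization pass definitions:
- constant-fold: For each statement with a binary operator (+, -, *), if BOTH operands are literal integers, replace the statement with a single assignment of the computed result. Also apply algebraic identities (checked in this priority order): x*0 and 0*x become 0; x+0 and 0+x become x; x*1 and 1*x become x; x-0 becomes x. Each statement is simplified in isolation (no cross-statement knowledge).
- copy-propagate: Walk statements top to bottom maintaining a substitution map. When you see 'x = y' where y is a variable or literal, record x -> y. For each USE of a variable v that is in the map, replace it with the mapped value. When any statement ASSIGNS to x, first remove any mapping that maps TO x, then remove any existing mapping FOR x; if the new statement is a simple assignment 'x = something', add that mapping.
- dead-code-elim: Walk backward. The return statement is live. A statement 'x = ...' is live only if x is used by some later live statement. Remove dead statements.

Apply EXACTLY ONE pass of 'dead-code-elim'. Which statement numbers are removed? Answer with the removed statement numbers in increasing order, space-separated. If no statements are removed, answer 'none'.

Backward liveness scan:
Stmt 1 'd = 8': DEAD (d not in live set [])
Stmt 2 'v = 2 + 0': KEEP (v is live); live-in = []
Stmt 3 'x = v': DEAD (x not in live set ['v'])
Stmt 4 'u = 8 + v': DEAD (u not in live set ['v'])
Stmt 5 'b = v - 5': DEAD (b not in live set ['v'])
Stmt 6 'return v': KEEP (return); live-in = ['v']
Removed statement numbers: [1, 3, 4, 5]
Surviving IR:
  v = 2 + 0
  return v

Answer: 1 3 4 5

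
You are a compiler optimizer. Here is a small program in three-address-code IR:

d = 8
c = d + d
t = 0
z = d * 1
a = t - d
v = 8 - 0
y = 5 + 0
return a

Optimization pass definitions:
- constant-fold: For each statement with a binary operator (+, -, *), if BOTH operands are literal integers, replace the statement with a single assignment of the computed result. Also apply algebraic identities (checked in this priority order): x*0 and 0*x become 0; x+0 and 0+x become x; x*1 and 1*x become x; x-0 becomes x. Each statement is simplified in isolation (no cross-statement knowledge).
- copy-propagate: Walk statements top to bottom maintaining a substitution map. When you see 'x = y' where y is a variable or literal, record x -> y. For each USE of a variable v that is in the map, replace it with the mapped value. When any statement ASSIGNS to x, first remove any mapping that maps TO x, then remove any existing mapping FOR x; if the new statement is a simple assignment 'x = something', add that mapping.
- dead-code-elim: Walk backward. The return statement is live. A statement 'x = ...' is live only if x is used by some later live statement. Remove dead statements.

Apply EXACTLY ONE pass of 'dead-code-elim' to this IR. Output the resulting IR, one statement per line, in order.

Answer: d = 8
t = 0
a = t - d
return a

Derivation:
Applying dead-code-elim statement-by-statement:
  [8] return a  -> KEEP (return); live=['a']
  [7] y = 5 + 0  -> DEAD (y not live)
  [6] v = 8 - 0  -> DEAD (v not live)
  [5] a = t - d  -> KEEP; live=['d', 't']
  [4] z = d * 1  -> DEAD (z not live)
  [3] t = 0  -> KEEP; live=['d']
  [2] c = d + d  -> DEAD (c not live)
  [1] d = 8  -> KEEP; live=[]
Result (4 stmts):
  d = 8
  t = 0
  a = t - d
  return a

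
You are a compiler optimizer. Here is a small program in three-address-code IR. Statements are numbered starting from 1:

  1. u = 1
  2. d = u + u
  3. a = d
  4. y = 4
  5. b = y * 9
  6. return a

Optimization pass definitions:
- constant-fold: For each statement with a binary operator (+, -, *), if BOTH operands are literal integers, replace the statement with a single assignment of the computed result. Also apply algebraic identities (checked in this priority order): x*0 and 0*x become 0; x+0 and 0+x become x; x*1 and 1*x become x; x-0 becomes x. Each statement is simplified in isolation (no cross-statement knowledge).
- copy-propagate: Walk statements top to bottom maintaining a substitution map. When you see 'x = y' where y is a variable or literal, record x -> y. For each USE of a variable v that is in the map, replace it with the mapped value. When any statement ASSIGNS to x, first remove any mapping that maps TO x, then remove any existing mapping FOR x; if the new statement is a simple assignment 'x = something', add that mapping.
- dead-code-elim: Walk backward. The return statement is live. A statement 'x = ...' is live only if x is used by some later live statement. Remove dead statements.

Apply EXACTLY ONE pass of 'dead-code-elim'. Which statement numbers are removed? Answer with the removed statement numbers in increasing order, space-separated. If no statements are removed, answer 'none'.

Backward liveness scan:
Stmt 1 'u = 1': KEEP (u is live); live-in = []
Stmt 2 'd = u + u': KEEP (d is live); live-in = ['u']
Stmt 3 'a = d': KEEP (a is live); live-in = ['d']
Stmt 4 'y = 4': DEAD (y not in live set ['a'])
Stmt 5 'b = y * 9': DEAD (b not in live set ['a'])
Stmt 6 'return a': KEEP (return); live-in = ['a']
Removed statement numbers: [4, 5]
Surviving IR:
  u = 1
  d = u + u
  a = d
  return a

Answer: 4 5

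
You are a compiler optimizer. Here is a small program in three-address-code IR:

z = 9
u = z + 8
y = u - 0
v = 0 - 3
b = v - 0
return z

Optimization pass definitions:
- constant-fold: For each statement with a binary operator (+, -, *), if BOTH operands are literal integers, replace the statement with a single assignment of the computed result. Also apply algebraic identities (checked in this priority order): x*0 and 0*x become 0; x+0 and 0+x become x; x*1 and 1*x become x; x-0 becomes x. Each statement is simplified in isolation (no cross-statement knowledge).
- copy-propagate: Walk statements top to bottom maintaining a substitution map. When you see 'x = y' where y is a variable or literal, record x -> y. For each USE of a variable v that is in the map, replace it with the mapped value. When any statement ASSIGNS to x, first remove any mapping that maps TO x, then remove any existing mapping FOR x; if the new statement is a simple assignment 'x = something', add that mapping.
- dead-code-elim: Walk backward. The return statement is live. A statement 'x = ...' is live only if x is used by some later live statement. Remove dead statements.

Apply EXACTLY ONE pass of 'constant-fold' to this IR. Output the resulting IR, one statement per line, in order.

Applying constant-fold statement-by-statement:
  [1] z = 9  (unchanged)
  [2] u = z + 8  (unchanged)
  [3] y = u - 0  -> y = u
  [4] v = 0 - 3  -> v = -3
  [5] b = v - 0  -> b = v
  [6] return z  (unchanged)
Result (6 stmts):
  z = 9
  u = z + 8
  y = u
  v = -3
  b = v
  return z

Answer: z = 9
u = z + 8
y = u
v = -3
b = v
return z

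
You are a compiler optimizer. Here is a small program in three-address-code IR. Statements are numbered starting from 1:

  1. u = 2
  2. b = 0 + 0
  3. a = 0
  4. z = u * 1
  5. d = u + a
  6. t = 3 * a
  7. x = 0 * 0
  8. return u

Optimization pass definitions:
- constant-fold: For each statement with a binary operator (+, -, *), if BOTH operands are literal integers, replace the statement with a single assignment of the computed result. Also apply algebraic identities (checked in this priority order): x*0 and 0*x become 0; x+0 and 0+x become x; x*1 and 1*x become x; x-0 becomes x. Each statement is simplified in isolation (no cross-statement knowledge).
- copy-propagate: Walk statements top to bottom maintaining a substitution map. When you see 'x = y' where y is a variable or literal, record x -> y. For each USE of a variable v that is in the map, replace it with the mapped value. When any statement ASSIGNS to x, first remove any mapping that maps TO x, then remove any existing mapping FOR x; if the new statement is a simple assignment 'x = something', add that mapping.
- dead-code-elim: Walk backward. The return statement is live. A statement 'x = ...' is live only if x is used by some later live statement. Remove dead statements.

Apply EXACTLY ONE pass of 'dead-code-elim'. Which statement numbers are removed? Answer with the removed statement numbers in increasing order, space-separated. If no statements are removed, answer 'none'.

Answer: 2 3 4 5 6 7

Derivation:
Backward liveness scan:
Stmt 1 'u = 2': KEEP (u is live); live-in = []
Stmt 2 'b = 0 + 0': DEAD (b not in live set ['u'])
Stmt 3 'a = 0': DEAD (a not in live set ['u'])
Stmt 4 'z = u * 1': DEAD (z not in live set ['u'])
Stmt 5 'd = u + a': DEAD (d not in live set ['u'])
Stmt 6 't = 3 * a': DEAD (t not in live set ['u'])
Stmt 7 'x = 0 * 0': DEAD (x not in live set ['u'])
Stmt 8 'return u': KEEP (return); live-in = ['u']
Removed statement numbers: [2, 3, 4, 5, 6, 7]
Surviving IR:
  u = 2
  return u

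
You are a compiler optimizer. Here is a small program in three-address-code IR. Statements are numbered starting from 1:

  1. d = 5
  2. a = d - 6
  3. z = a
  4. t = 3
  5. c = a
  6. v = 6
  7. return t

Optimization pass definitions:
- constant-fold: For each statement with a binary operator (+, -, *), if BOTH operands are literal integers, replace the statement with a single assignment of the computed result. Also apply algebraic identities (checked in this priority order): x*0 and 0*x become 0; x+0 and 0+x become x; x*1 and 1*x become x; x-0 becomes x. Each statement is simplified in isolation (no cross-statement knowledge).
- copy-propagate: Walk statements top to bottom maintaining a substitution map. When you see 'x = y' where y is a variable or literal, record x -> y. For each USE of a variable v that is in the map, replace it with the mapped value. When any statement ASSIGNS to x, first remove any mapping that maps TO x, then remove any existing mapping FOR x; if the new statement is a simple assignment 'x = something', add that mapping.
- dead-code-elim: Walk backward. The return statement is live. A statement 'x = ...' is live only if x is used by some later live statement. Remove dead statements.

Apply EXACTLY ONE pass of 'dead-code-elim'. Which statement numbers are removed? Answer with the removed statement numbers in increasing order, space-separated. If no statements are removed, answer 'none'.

Answer: 1 2 3 5 6

Derivation:
Backward liveness scan:
Stmt 1 'd = 5': DEAD (d not in live set [])
Stmt 2 'a = d - 6': DEAD (a not in live set [])
Stmt 3 'z = a': DEAD (z not in live set [])
Stmt 4 't = 3': KEEP (t is live); live-in = []
Stmt 5 'c = a': DEAD (c not in live set ['t'])
Stmt 6 'v = 6': DEAD (v not in live set ['t'])
Stmt 7 'return t': KEEP (return); live-in = ['t']
Removed statement numbers: [1, 2, 3, 5, 6]
Surviving IR:
  t = 3
  return t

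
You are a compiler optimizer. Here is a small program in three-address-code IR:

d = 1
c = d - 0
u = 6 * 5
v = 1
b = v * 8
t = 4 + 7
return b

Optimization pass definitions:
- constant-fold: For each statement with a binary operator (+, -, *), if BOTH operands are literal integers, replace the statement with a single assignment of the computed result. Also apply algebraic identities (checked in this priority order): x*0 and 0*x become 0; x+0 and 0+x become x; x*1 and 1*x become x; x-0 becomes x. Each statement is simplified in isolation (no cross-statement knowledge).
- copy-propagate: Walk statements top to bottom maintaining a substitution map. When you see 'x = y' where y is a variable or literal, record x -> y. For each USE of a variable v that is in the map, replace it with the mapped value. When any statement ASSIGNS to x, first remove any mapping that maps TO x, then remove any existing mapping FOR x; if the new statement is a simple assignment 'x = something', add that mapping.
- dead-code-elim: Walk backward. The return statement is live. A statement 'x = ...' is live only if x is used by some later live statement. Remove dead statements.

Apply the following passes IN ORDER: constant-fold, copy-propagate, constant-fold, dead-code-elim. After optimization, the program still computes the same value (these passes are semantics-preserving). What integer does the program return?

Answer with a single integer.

Answer: 8

Derivation:
Initial IR:
  d = 1
  c = d - 0
  u = 6 * 5
  v = 1
  b = v * 8
  t = 4 + 7
  return b
After constant-fold (7 stmts):
  d = 1
  c = d
  u = 30
  v = 1
  b = v * 8
  t = 11
  return b
After copy-propagate (7 stmts):
  d = 1
  c = 1
  u = 30
  v = 1
  b = 1 * 8
  t = 11
  return b
After constant-fold (7 stmts):
  d = 1
  c = 1
  u = 30
  v = 1
  b = 8
  t = 11
  return b
After dead-code-elim (2 stmts):
  b = 8
  return b
Evaluate:
  d = 1  =>  d = 1
  c = d - 0  =>  c = 1
  u = 6 * 5  =>  u = 30
  v = 1  =>  v = 1
  b = v * 8  =>  b = 8
  t = 4 + 7  =>  t = 11
  return b = 8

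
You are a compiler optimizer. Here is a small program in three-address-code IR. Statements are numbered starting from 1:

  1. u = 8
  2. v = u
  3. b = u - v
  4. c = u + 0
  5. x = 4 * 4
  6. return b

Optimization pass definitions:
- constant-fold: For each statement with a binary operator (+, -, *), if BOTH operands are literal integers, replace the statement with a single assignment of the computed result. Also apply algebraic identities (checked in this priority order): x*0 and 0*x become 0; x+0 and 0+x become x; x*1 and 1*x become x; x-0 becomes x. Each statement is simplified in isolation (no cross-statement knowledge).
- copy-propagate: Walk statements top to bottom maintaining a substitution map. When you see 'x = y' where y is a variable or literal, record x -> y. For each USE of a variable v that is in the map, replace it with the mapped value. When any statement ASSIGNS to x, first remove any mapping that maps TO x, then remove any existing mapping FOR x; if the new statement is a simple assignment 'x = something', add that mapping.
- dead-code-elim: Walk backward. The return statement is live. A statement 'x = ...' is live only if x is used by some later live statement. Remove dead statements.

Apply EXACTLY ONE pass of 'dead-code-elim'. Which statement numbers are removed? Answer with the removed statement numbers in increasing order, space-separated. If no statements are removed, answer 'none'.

Answer: 4 5

Derivation:
Backward liveness scan:
Stmt 1 'u = 8': KEEP (u is live); live-in = []
Stmt 2 'v = u': KEEP (v is live); live-in = ['u']
Stmt 3 'b = u - v': KEEP (b is live); live-in = ['u', 'v']
Stmt 4 'c = u + 0': DEAD (c not in live set ['b'])
Stmt 5 'x = 4 * 4': DEAD (x not in live set ['b'])
Stmt 6 'return b': KEEP (return); live-in = ['b']
Removed statement numbers: [4, 5]
Surviving IR:
  u = 8
  v = u
  b = u - v
  return b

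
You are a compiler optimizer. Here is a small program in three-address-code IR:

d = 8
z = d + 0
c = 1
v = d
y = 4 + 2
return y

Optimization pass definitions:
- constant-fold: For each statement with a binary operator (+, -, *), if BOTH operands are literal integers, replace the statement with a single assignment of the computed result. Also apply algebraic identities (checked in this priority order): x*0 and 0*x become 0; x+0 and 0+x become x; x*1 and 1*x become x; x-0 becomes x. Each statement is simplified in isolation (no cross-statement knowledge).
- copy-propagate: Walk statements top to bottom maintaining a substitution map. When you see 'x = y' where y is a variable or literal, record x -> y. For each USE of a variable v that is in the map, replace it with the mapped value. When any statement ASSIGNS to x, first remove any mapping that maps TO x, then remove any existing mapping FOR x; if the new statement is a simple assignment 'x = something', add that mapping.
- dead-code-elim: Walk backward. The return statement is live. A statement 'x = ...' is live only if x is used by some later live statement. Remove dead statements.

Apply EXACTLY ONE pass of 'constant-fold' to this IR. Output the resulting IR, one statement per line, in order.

Applying constant-fold statement-by-statement:
  [1] d = 8  (unchanged)
  [2] z = d + 0  -> z = d
  [3] c = 1  (unchanged)
  [4] v = d  (unchanged)
  [5] y = 4 + 2  -> y = 6
  [6] return y  (unchanged)
Result (6 stmts):
  d = 8
  z = d
  c = 1
  v = d
  y = 6
  return y

Answer: d = 8
z = d
c = 1
v = d
y = 6
return y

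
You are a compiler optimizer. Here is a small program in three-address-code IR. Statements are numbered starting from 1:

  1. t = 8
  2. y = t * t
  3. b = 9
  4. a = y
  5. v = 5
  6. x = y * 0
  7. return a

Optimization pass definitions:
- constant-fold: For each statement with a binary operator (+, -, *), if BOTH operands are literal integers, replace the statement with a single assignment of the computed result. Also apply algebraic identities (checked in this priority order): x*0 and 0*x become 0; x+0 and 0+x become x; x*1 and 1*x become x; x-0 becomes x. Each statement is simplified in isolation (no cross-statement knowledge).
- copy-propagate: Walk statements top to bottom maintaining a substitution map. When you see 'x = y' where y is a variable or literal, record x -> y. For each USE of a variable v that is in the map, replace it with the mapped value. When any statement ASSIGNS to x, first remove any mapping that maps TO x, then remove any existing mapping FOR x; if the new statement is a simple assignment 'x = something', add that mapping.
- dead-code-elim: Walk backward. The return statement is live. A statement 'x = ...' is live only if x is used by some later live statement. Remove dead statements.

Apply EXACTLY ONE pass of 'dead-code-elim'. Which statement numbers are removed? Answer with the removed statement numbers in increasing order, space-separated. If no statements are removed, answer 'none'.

Answer: 3 5 6

Derivation:
Backward liveness scan:
Stmt 1 't = 8': KEEP (t is live); live-in = []
Stmt 2 'y = t * t': KEEP (y is live); live-in = ['t']
Stmt 3 'b = 9': DEAD (b not in live set ['y'])
Stmt 4 'a = y': KEEP (a is live); live-in = ['y']
Stmt 5 'v = 5': DEAD (v not in live set ['a'])
Stmt 6 'x = y * 0': DEAD (x not in live set ['a'])
Stmt 7 'return a': KEEP (return); live-in = ['a']
Removed statement numbers: [3, 5, 6]
Surviving IR:
  t = 8
  y = t * t
  a = y
  return a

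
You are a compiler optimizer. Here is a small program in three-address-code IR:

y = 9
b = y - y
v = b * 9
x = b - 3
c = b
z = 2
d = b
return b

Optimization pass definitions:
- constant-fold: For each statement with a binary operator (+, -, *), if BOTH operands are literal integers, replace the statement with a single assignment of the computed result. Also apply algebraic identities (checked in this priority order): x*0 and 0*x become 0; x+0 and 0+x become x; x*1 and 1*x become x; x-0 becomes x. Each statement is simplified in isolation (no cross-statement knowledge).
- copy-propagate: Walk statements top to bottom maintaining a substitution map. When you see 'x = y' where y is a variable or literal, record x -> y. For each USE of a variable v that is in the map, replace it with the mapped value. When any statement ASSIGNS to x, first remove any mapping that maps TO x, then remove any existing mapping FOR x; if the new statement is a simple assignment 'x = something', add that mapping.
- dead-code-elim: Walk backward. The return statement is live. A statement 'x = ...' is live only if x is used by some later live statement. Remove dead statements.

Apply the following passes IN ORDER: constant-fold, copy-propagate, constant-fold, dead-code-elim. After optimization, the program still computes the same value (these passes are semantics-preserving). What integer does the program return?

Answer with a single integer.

Answer: 0

Derivation:
Initial IR:
  y = 9
  b = y - y
  v = b * 9
  x = b - 3
  c = b
  z = 2
  d = b
  return b
After constant-fold (8 stmts):
  y = 9
  b = y - y
  v = b * 9
  x = b - 3
  c = b
  z = 2
  d = b
  return b
After copy-propagate (8 stmts):
  y = 9
  b = 9 - 9
  v = b * 9
  x = b - 3
  c = b
  z = 2
  d = b
  return b
After constant-fold (8 stmts):
  y = 9
  b = 0
  v = b * 9
  x = b - 3
  c = b
  z = 2
  d = b
  return b
After dead-code-elim (2 stmts):
  b = 0
  return b
Evaluate:
  y = 9  =>  y = 9
  b = y - y  =>  b = 0
  v = b * 9  =>  v = 0
  x = b - 3  =>  x = -3
  c = b  =>  c = 0
  z = 2  =>  z = 2
  d = b  =>  d = 0
  return b = 0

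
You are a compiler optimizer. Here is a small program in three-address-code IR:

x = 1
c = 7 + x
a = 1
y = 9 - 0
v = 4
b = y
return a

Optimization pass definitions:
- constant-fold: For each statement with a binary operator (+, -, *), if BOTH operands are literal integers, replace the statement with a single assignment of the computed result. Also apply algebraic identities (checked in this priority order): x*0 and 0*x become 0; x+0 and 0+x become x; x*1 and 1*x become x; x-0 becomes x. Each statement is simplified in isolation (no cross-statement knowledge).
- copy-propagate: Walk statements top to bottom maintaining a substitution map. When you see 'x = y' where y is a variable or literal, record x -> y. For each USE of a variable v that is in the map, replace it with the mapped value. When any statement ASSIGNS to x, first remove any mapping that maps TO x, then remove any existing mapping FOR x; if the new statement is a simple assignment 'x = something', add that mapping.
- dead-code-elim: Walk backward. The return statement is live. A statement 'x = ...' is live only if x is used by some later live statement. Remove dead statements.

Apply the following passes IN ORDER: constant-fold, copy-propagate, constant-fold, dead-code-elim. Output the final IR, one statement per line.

Answer: return 1

Derivation:
Initial IR:
  x = 1
  c = 7 + x
  a = 1
  y = 9 - 0
  v = 4
  b = y
  return a
After constant-fold (7 stmts):
  x = 1
  c = 7 + x
  a = 1
  y = 9
  v = 4
  b = y
  return a
After copy-propagate (7 stmts):
  x = 1
  c = 7 + 1
  a = 1
  y = 9
  v = 4
  b = 9
  return 1
After constant-fold (7 stmts):
  x = 1
  c = 8
  a = 1
  y = 9
  v = 4
  b = 9
  return 1
After dead-code-elim (1 stmts):
  return 1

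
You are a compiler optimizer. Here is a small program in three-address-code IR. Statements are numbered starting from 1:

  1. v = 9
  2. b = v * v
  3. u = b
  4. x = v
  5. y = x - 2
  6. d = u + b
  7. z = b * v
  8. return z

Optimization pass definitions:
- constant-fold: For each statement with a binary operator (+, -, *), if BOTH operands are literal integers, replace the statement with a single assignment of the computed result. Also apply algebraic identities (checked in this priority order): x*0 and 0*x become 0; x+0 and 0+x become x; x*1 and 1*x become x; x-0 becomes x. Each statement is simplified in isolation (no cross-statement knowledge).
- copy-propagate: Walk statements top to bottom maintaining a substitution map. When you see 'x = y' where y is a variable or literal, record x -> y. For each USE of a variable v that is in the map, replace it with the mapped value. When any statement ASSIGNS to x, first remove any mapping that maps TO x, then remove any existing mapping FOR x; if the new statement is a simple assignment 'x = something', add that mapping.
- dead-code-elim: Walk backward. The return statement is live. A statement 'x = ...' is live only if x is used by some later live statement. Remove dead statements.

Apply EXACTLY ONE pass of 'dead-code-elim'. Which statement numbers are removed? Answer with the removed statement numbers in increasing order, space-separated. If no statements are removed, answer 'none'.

Backward liveness scan:
Stmt 1 'v = 9': KEEP (v is live); live-in = []
Stmt 2 'b = v * v': KEEP (b is live); live-in = ['v']
Stmt 3 'u = b': DEAD (u not in live set ['b', 'v'])
Stmt 4 'x = v': DEAD (x not in live set ['b', 'v'])
Stmt 5 'y = x - 2': DEAD (y not in live set ['b', 'v'])
Stmt 6 'd = u + b': DEAD (d not in live set ['b', 'v'])
Stmt 7 'z = b * v': KEEP (z is live); live-in = ['b', 'v']
Stmt 8 'return z': KEEP (return); live-in = ['z']
Removed statement numbers: [3, 4, 5, 6]
Surviving IR:
  v = 9
  b = v * v
  z = b * v
  return z

Answer: 3 4 5 6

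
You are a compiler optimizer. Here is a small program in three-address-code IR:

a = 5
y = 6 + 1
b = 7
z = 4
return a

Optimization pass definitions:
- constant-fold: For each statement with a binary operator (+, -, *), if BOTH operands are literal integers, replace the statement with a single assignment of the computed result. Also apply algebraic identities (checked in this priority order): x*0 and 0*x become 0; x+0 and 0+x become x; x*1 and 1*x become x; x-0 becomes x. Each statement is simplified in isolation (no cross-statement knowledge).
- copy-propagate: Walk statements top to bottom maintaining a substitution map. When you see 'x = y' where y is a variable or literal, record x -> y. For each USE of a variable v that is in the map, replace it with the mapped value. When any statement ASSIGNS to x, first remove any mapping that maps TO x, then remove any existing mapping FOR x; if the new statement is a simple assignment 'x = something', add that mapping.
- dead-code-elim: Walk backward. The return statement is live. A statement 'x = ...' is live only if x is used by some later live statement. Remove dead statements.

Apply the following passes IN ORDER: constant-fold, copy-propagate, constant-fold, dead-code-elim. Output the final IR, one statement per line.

Initial IR:
  a = 5
  y = 6 + 1
  b = 7
  z = 4
  return a
After constant-fold (5 stmts):
  a = 5
  y = 7
  b = 7
  z = 4
  return a
After copy-propagate (5 stmts):
  a = 5
  y = 7
  b = 7
  z = 4
  return 5
After constant-fold (5 stmts):
  a = 5
  y = 7
  b = 7
  z = 4
  return 5
After dead-code-elim (1 stmts):
  return 5

Answer: return 5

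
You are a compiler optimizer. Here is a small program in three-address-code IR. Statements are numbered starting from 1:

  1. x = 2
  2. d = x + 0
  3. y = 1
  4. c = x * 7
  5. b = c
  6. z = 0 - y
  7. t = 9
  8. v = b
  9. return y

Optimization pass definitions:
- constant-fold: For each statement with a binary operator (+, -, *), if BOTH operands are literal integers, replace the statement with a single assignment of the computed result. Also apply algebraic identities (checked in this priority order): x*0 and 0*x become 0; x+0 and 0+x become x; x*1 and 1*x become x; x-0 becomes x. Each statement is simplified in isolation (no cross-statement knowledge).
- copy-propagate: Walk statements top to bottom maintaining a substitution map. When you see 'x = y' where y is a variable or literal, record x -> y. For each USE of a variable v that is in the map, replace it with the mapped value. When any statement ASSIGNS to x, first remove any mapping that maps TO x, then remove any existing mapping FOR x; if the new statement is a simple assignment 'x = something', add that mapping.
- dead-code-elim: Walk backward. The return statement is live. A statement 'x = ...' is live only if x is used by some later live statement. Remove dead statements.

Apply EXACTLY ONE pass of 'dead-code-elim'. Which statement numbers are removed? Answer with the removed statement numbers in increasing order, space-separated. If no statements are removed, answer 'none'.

Answer: 1 2 4 5 6 7 8

Derivation:
Backward liveness scan:
Stmt 1 'x = 2': DEAD (x not in live set [])
Stmt 2 'd = x + 0': DEAD (d not in live set [])
Stmt 3 'y = 1': KEEP (y is live); live-in = []
Stmt 4 'c = x * 7': DEAD (c not in live set ['y'])
Stmt 5 'b = c': DEAD (b not in live set ['y'])
Stmt 6 'z = 0 - y': DEAD (z not in live set ['y'])
Stmt 7 't = 9': DEAD (t not in live set ['y'])
Stmt 8 'v = b': DEAD (v not in live set ['y'])
Stmt 9 'return y': KEEP (return); live-in = ['y']
Removed statement numbers: [1, 2, 4, 5, 6, 7, 8]
Surviving IR:
  y = 1
  return y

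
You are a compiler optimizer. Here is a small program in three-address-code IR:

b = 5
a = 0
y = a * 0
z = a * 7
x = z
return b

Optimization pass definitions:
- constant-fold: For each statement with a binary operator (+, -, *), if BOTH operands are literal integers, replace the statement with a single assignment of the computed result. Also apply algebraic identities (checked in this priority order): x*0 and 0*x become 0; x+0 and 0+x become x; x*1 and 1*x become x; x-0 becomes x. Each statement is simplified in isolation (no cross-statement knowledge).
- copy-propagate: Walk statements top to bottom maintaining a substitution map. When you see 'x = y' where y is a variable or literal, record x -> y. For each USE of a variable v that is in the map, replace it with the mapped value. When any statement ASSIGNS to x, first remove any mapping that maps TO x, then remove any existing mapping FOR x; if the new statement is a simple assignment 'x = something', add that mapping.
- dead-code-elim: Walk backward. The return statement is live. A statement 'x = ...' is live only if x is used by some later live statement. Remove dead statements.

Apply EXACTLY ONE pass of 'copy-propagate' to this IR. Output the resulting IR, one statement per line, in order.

Answer: b = 5
a = 0
y = 0 * 0
z = 0 * 7
x = z
return 5

Derivation:
Applying copy-propagate statement-by-statement:
  [1] b = 5  (unchanged)
  [2] a = 0  (unchanged)
  [3] y = a * 0  -> y = 0 * 0
  [4] z = a * 7  -> z = 0 * 7
  [5] x = z  (unchanged)
  [6] return b  -> return 5
Result (6 stmts):
  b = 5
  a = 0
  y = 0 * 0
  z = 0 * 7
  x = z
  return 5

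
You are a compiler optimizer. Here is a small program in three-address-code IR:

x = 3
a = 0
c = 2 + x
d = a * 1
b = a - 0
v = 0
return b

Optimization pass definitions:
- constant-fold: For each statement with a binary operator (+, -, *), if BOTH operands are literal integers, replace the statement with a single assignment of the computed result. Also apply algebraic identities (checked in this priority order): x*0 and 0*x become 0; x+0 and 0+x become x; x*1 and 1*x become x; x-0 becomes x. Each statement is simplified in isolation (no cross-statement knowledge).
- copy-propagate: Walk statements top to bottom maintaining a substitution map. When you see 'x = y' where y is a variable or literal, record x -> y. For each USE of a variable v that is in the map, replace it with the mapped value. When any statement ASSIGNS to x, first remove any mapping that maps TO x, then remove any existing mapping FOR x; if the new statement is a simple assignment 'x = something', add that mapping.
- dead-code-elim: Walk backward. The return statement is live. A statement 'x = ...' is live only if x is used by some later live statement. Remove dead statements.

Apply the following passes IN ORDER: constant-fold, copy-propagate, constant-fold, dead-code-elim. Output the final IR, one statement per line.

Initial IR:
  x = 3
  a = 0
  c = 2 + x
  d = a * 1
  b = a - 0
  v = 0
  return b
After constant-fold (7 stmts):
  x = 3
  a = 0
  c = 2 + x
  d = a
  b = a
  v = 0
  return b
After copy-propagate (7 stmts):
  x = 3
  a = 0
  c = 2 + 3
  d = 0
  b = 0
  v = 0
  return 0
After constant-fold (7 stmts):
  x = 3
  a = 0
  c = 5
  d = 0
  b = 0
  v = 0
  return 0
After dead-code-elim (1 stmts):
  return 0

Answer: return 0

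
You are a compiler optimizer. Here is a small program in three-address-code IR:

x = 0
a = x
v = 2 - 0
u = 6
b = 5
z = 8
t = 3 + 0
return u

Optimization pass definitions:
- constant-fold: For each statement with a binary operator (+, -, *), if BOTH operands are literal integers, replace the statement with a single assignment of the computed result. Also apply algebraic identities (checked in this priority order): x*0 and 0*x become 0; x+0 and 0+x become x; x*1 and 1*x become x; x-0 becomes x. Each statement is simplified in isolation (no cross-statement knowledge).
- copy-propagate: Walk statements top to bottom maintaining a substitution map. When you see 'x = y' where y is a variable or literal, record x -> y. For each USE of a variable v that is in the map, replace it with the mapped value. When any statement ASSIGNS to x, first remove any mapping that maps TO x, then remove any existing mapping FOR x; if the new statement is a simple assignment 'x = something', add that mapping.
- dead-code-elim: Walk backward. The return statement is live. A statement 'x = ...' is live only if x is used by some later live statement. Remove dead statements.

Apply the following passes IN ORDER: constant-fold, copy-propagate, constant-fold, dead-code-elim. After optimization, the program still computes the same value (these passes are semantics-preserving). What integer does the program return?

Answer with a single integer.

Answer: 6

Derivation:
Initial IR:
  x = 0
  a = x
  v = 2 - 0
  u = 6
  b = 5
  z = 8
  t = 3 + 0
  return u
After constant-fold (8 stmts):
  x = 0
  a = x
  v = 2
  u = 6
  b = 5
  z = 8
  t = 3
  return u
After copy-propagate (8 stmts):
  x = 0
  a = 0
  v = 2
  u = 6
  b = 5
  z = 8
  t = 3
  return 6
After constant-fold (8 stmts):
  x = 0
  a = 0
  v = 2
  u = 6
  b = 5
  z = 8
  t = 3
  return 6
After dead-code-elim (1 stmts):
  return 6
Evaluate:
  x = 0  =>  x = 0
  a = x  =>  a = 0
  v = 2 - 0  =>  v = 2
  u = 6  =>  u = 6
  b = 5  =>  b = 5
  z = 8  =>  z = 8
  t = 3 + 0  =>  t = 3
  return u = 6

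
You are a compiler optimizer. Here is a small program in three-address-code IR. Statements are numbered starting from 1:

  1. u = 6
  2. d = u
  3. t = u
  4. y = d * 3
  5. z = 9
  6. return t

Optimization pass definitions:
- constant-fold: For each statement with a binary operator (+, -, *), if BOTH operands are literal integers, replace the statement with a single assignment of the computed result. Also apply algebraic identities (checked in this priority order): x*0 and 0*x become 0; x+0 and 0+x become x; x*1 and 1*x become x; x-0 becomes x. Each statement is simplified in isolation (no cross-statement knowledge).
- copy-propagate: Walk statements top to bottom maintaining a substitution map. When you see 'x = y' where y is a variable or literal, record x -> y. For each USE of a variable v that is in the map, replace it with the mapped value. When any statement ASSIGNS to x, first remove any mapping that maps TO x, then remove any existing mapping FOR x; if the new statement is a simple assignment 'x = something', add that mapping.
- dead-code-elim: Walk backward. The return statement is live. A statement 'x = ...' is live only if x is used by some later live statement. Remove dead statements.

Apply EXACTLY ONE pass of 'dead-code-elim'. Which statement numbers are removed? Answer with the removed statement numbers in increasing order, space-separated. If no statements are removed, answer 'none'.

Answer: 2 4 5

Derivation:
Backward liveness scan:
Stmt 1 'u = 6': KEEP (u is live); live-in = []
Stmt 2 'd = u': DEAD (d not in live set ['u'])
Stmt 3 't = u': KEEP (t is live); live-in = ['u']
Stmt 4 'y = d * 3': DEAD (y not in live set ['t'])
Stmt 5 'z = 9': DEAD (z not in live set ['t'])
Stmt 6 'return t': KEEP (return); live-in = ['t']
Removed statement numbers: [2, 4, 5]
Surviving IR:
  u = 6
  t = u
  return t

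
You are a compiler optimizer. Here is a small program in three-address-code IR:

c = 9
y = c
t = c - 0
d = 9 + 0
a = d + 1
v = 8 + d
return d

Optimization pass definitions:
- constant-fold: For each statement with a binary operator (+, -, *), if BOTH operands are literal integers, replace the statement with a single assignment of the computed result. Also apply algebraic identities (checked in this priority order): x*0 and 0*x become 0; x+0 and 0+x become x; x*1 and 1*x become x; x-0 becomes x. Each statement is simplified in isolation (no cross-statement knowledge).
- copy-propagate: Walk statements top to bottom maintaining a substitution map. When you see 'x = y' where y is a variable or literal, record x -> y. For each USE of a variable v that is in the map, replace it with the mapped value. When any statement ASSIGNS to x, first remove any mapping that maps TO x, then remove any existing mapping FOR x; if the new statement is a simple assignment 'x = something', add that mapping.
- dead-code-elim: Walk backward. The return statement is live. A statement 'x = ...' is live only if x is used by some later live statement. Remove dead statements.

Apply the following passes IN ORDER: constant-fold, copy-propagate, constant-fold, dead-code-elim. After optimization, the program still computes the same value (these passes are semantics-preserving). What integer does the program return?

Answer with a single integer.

Answer: 9

Derivation:
Initial IR:
  c = 9
  y = c
  t = c - 0
  d = 9 + 0
  a = d + 1
  v = 8 + d
  return d
After constant-fold (7 stmts):
  c = 9
  y = c
  t = c
  d = 9
  a = d + 1
  v = 8 + d
  return d
After copy-propagate (7 stmts):
  c = 9
  y = 9
  t = 9
  d = 9
  a = 9 + 1
  v = 8 + 9
  return 9
After constant-fold (7 stmts):
  c = 9
  y = 9
  t = 9
  d = 9
  a = 10
  v = 17
  return 9
After dead-code-elim (1 stmts):
  return 9
Evaluate:
  c = 9  =>  c = 9
  y = c  =>  y = 9
  t = c - 0  =>  t = 9
  d = 9 + 0  =>  d = 9
  a = d + 1  =>  a = 10
  v = 8 + d  =>  v = 17
  return d = 9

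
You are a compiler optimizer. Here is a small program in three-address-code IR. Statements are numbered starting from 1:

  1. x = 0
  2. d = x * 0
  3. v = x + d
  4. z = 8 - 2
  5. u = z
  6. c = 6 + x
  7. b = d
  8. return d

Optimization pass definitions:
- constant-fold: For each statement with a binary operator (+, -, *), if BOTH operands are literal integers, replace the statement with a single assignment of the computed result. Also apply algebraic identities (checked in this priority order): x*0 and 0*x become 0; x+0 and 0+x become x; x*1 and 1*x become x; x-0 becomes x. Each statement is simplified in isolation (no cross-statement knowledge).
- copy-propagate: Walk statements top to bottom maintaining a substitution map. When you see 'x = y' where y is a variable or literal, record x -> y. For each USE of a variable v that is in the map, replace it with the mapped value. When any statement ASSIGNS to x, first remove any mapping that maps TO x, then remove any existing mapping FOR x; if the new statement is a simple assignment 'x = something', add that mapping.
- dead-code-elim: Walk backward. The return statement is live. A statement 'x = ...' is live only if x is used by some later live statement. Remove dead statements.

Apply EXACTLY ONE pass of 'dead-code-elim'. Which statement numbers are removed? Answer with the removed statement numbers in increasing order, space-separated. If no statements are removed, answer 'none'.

Backward liveness scan:
Stmt 1 'x = 0': KEEP (x is live); live-in = []
Stmt 2 'd = x * 0': KEEP (d is live); live-in = ['x']
Stmt 3 'v = x + d': DEAD (v not in live set ['d'])
Stmt 4 'z = 8 - 2': DEAD (z not in live set ['d'])
Stmt 5 'u = z': DEAD (u not in live set ['d'])
Stmt 6 'c = 6 + x': DEAD (c not in live set ['d'])
Stmt 7 'b = d': DEAD (b not in live set ['d'])
Stmt 8 'return d': KEEP (return); live-in = ['d']
Removed statement numbers: [3, 4, 5, 6, 7]
Surviving IR:
  x = 0
  d = x * 0
  return d

Answer: 3 4 5 6 7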